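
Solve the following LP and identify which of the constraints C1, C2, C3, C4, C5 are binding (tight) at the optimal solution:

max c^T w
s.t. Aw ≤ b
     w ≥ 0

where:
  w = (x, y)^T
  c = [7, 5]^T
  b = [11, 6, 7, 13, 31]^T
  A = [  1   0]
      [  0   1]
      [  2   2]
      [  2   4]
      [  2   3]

At x = 3.5, y = 0, compute slack b - a·x for each constraint:
  C1: 11 − 3.5 = 7.5  (slack)
  C2: 6 − 0 = 6  (slack)
  C3: 7 − 7 = 0  (binding)
  C4: 13 − 7 = 6  (slack)
  C5: 31 − 7 = 24  (slack)

Optimal: x = 3.5, y = 0
Binding: C3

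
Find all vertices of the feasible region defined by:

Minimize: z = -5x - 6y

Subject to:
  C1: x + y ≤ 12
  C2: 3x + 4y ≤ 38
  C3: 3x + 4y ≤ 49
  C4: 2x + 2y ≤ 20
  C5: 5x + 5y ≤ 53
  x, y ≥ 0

(0, 0), (10, 0), (2, 8), (0, 9.5)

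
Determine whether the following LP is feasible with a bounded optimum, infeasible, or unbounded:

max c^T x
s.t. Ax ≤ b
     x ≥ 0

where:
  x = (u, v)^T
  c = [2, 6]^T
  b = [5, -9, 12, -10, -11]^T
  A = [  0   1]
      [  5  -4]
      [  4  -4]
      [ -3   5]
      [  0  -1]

Infeasible (no feasible solution exists)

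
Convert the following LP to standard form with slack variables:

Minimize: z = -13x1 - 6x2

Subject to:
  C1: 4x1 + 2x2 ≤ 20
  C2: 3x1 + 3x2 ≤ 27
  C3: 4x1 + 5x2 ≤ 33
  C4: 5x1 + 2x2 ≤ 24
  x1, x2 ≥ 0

min z = -13x1 - 6x2

s.t.
  4x1 + 2x2 + s1 = 20
  3x1 + 3x2 + s2 = 27
  4x1 + 5x2 + s3 = 33
  5x1 + 2x2 + s4 = 24
  x1, x2, s1, s2, s3, s4 ≥ 0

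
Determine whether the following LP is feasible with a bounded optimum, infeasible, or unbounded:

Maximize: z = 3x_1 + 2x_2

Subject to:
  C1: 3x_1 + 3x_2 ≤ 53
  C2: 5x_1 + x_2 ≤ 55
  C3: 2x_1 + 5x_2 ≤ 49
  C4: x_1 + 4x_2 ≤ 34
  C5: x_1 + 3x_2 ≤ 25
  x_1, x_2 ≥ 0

Feasible with a bounded optimal solution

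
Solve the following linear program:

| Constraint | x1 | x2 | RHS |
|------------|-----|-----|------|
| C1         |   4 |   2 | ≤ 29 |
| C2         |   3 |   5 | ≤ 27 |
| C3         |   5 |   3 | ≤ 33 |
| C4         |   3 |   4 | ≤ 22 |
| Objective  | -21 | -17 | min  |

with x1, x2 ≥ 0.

Evaluate the objective at each vertex of the feasible region:
  z(0, 0) = 0
  z(6.6, 0) = -138.6
  z(6, 1) = -143  ←
  z(0.6667, 5) = -99
  z(0, 5.4) = -91.8
The minimum is at x1 = 6, x2 = 1.

x1 = 6, x2 = 1, z = -143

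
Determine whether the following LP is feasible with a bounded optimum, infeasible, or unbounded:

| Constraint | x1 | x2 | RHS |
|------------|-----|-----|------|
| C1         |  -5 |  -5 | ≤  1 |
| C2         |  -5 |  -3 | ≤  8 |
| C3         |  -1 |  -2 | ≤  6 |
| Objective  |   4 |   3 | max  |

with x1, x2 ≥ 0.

Unbounded (objective can increase without bound)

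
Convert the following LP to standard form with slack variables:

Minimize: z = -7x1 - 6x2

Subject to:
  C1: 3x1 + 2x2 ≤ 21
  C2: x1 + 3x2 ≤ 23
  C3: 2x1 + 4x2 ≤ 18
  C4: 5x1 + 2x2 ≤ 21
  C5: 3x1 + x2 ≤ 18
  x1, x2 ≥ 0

min z = -7x1 - 6x2

s.t.
  3x1 + 2x2 + s1 = 21
  x1 + 3x2 + s2 = 23
  2x1 + 4x2 + s3 = 18
  5x1 + 2x2 + s4 = 21
  3x1 + x2 + s5 = 18
  x1, x2, s1, s2, s3, s4, s5 ≥ 0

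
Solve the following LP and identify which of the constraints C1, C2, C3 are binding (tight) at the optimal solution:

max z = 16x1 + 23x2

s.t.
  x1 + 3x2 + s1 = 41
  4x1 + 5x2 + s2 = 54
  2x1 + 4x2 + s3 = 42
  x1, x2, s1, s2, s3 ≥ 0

At x1 = 1, x2 = 10, compute slack b - a·x for each constraint:
  C1: 41 − 31 = 10  (slack)
  C2: 54 − 54 = 0  (binding)
  C3: 42 − 42 = 0  (binding)

Optimal: x1 = 1, x2 = 10
Binding: C2, C3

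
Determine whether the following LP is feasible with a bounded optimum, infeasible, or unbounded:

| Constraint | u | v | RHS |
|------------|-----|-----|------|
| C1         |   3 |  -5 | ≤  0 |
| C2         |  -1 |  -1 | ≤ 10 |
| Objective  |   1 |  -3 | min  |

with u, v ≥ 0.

Unbounded (objective can decrease without bound)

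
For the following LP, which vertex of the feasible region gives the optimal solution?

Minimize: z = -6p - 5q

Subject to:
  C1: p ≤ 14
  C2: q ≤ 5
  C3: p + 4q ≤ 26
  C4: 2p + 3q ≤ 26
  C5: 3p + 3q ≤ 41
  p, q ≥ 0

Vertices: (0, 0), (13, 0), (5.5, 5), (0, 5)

Evaluate the objective at each vertex of the feasible region:
  z(0, 0) = 0
  z(13, 0) = -78  ←
  z(5.5, 5) = -58
  z(0, 5) = -25
The minimum is at p = 13, q = 0.

(13, 0)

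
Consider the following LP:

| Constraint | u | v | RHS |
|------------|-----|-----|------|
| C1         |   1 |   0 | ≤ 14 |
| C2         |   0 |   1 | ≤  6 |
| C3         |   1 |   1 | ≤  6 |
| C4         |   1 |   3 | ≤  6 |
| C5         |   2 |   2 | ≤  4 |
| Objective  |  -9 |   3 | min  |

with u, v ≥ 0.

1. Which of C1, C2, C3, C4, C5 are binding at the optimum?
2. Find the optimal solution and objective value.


1. C5
2. u = 2, v = 0, z = -18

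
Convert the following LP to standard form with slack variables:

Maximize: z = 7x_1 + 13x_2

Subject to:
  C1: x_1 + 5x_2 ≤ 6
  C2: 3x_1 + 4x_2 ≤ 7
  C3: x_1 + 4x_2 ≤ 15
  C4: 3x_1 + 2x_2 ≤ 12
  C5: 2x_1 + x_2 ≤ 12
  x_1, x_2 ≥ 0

max z = 7x_1 + 13x_2

s.t.
  x_1 + 5x_2 + s1 = 6
  3x_1 + 4x_2 + s2 = 7
  x_1 + 4x_2 + s3 = 15
  3x_1 + 2x_2 + s4 = 12
  2x_1 + x_2 + s5 = 12
  x_1, x_2, s1, s2, s3, s4, s5 ≥ 0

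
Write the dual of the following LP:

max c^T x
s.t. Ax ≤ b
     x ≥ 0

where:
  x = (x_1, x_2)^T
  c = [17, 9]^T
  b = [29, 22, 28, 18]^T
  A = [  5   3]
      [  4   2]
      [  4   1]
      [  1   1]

Primal max cᵀx s.t. Ax ≤ b, x ≥ 0  →  Dual min bᵀy s.t. Aᵀy ≥ c, y ≥ 0.

Minimize: z = 29y1 + 22y2 + 28y3 + 18y4

Subject to:
  5y1 + 4y2 + 4y3 + y4 ≥ 17
  3y1 + 2y2 + y3 + y4 ≥ 9
  y1, y2, y3, y4 ≥ 0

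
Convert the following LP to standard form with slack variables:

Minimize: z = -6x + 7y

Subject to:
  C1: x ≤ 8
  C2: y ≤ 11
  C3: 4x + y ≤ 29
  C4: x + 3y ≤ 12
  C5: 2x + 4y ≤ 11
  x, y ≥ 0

min z = -6x + 7y

s.t.
  x + s1 = 8
  y + s2 = 11
  4x + y + s3 = 29
  x + 3y + s4 = 12
  2x + 4y + s5 = 11
  x, y, s1, s2, s3, s4, s5 ≥ 0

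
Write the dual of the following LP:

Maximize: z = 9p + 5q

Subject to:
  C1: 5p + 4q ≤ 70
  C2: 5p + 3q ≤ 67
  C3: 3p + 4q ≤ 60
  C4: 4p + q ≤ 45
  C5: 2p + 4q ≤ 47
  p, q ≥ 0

Primal max cᵀx s.t. Ax ≤ b, x ≥ 0  →  Dual min bᵀy s.t. Aᵀy ≥ c, y ≥ 0.

Minimize: z = 70y1 + 67y2 + 60y3 + 45y4 + 47y5

Subject to:
  5y1 + 5y2 + 3y3 + 4y4 + 2y5 ≥ 9
  4y1 + 3y2 + 4y3 + y4 + 4y5 ≥ 5
  y1, y2, y3, y4, y5 ≥ 0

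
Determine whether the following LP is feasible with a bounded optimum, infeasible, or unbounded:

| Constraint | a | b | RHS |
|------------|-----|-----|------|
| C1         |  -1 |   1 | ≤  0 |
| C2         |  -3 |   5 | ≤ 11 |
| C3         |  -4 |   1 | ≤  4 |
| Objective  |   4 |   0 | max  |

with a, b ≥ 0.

Unbounded (objective can increase without bound)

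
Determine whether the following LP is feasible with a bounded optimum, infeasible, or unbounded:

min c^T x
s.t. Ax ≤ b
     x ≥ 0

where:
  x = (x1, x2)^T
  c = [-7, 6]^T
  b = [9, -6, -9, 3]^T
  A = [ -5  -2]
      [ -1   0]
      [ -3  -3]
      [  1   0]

Infeasible (no feasible solution exists)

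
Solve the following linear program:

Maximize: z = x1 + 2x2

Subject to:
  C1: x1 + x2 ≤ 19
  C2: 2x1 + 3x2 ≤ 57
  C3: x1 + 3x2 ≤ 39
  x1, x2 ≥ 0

Evaluate the objective at each vertex of the feasible region:
  z(0, 0) = 0
  z(19, 0) = 19
  z(9, 10) = 29  ←
  z(0, 13) = 26
The maximum is at x1 = 9, x2 = 10.

x1 = 9, x2 = 10, z = 29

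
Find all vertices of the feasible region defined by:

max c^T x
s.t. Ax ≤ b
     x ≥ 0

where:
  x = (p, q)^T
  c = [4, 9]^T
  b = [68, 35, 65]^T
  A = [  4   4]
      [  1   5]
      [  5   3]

(0, 0), (13, 0), (10, 5), (0, 7)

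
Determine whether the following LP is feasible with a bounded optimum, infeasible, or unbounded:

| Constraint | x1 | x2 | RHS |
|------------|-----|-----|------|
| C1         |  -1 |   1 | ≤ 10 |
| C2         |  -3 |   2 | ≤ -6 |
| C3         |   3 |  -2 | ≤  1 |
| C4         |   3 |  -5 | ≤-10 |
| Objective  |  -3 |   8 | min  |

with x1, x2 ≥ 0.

Infeasible (no feasible solution exists)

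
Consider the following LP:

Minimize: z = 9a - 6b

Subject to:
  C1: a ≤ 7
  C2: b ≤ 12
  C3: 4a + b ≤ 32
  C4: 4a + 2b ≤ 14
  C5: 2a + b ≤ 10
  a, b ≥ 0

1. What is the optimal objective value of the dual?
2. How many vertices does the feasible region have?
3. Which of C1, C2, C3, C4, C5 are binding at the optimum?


1. -42
2. 3
3. C4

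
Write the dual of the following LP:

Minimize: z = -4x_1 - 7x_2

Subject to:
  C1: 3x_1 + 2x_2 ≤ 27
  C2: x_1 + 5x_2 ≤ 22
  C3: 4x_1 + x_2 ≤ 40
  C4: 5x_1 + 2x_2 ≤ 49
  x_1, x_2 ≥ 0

Primal min cᵀx s.t. Ax ≤ b, x ≥ 0  →  Dual max −bᵀy s.t. Aᵀy ≥ −c, y ≥ 0.

Maximize: z = -27y1 - 22y2 - 40y3 - 49y4

Subject to:
  3y1 + y2 + 4y3 + 5y4 ≥ 4
  2y1 + 5y2 + y3 + 2y4 ≥ 7
  y1, y2, y3, y4 ≥ 0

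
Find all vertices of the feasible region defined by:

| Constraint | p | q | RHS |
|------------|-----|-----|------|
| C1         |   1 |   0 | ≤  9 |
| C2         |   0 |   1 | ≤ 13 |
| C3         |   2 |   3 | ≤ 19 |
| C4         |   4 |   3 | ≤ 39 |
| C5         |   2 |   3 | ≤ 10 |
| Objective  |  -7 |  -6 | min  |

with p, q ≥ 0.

(0, 0), (5, 0), (0, 3.333)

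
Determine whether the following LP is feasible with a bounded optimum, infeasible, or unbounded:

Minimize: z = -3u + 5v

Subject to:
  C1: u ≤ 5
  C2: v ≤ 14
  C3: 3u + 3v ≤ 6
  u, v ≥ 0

Feasible with a bounded optimal solution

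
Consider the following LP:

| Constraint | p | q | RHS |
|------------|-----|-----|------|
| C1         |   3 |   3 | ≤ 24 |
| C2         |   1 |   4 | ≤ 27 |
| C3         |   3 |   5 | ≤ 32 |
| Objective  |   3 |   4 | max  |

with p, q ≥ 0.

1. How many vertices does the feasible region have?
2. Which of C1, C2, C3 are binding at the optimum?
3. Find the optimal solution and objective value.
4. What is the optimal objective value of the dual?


1. 4
2. C1, C3
3. p = 4, q = 4, z = 28
4. 28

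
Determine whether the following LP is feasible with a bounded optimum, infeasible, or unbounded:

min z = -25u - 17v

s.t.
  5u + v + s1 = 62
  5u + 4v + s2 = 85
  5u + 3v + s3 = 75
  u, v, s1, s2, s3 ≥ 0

Feasible with a bounded optimal solution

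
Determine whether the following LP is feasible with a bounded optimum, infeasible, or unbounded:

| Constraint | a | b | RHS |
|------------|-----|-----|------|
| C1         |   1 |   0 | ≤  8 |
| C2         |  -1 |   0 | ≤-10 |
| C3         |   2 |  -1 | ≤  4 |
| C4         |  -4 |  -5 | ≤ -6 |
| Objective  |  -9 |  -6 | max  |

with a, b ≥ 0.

Infeasible (no feasible solution exists)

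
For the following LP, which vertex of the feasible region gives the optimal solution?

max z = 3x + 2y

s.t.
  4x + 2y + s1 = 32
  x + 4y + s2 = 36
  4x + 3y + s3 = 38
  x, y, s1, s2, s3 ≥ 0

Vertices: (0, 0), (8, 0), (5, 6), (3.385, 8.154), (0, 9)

Evaluate the objective at each vertex of the feasible region:
  z(0, 0) = 0
  z(8, 0) = 24
  z(5, 6) = 27  ←
  z(3.385, 8.154) = 26.46
  z(0, 9) = 18
The maximum is at x = 5, y = 6.

(5, 6)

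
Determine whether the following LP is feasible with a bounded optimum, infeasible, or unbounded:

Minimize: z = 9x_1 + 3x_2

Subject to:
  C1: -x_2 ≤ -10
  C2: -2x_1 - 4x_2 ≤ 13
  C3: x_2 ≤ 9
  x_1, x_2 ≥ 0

Infeasible (no feasible solution exists)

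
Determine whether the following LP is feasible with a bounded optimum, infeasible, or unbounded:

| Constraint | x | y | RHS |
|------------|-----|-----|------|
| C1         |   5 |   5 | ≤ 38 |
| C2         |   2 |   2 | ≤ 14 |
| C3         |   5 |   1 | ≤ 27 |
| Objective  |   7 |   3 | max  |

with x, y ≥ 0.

Feasible with a bounded optimal solution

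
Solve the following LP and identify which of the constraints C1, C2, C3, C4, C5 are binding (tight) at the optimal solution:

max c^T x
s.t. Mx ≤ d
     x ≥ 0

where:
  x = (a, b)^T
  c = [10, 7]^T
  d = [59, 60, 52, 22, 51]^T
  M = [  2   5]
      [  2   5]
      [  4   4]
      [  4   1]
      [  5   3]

At a = 3, b = 10, compute slack b - a·x for each constraint:
  C1: 59 − 56 = 3  (slack)
  C2: 60 − 56 = 4  (slack)
  C3: 52 − 52 = 0  (binding)
  C4: 22 − 22 = 0  (binding)
  C5: 51 − 45 = 6  (slack)

Optimal: a = 3, b = 10
Binding: C3, C4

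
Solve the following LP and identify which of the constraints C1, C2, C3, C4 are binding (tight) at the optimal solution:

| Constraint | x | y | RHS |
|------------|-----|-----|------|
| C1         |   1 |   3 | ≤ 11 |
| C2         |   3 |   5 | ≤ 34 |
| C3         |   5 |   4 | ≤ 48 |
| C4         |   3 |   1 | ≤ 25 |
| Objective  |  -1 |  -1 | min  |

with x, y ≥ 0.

At x = 8, y = 1, compute slack b - a·x for each constraint:
  C1: 11 − 11 = 0  (binding)
  C2: 34 − 29 = 5  (slack)
  C3: 48 − 44 = 4  (slack)
  C4: 25 − 25 = 0  (binding)

Optimal: x = 8, y = 1
Binding: C1, C4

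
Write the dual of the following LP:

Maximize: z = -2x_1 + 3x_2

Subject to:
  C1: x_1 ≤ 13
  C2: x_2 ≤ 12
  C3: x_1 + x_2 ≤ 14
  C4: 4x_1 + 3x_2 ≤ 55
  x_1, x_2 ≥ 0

Primal max cᵀx s.t. Ax ≤ b, x ≥ 0  →  Dual min bᵀy s.t. Aᵀy ≥ c, y ≥ 0.

Minimize: z = 13y1 + 12y2 + 14y3 + 55y4

Subject to:
  y1 + y3 + 4y4 ≥ -2
  y2 + y3 + 3y4 ≥ 3
  y1, y2, y3, y4 ≥ 0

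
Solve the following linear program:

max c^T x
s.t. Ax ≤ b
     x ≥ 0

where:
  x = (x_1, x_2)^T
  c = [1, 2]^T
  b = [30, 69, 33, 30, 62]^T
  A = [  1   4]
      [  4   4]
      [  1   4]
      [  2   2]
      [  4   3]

Evaluate the objective at each vertex of the feasible region:
  z(0, 0) = 0
  z(15, 0) = 15
  z(10, 5) = 20  ←
  z(0, 7.5) = 15
The maximum is at x_1 = 10, x_2 = 5.

x_1 = 10, x_2 = 5, z = 20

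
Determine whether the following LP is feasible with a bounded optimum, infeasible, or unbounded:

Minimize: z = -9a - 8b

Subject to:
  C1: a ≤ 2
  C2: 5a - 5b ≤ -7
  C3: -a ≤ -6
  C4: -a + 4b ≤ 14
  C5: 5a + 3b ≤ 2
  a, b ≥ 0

Infeasible (no feasible solution exists)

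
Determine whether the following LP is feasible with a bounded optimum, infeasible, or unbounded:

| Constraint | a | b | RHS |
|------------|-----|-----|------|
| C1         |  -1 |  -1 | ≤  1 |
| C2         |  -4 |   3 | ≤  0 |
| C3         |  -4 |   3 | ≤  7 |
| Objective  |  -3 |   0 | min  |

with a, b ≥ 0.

Unbounded (objective can decrease without bound)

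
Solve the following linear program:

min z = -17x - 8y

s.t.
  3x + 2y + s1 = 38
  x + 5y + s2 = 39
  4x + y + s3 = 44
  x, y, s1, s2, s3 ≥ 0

Evaluate the objective at each vertex of the feasible region:
  z(0, 0) = 0
  z(11, 0) = -187
  z(10, 4) = -202  ←
  z(8.615, 6.077) = -195.1
  z(0, 7.8) = -62.4
The minimum is at x = 10, y = 4.

x = 10, y = 4, z = -202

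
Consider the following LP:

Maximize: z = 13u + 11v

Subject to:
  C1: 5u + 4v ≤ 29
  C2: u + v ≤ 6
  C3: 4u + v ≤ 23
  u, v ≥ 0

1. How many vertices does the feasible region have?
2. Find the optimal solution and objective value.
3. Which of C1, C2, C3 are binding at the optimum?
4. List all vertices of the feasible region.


1. 5
2. u = 5, v = 1, z = 76
3. C1, C2
4. (0, 0), (5.75, 0), (5.727, 0.09091), (5, 1), (0, 6)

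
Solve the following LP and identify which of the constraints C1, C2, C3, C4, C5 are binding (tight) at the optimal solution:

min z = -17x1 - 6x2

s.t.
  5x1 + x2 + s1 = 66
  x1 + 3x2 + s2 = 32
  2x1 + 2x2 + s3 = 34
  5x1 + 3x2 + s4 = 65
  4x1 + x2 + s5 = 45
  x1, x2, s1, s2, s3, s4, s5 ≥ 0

At x1 = 10, x2 = 5, compute slack b - a·x for each constraint:
  C1: 66 − 55 = 11  (slack)
  C2: 32 − 25 = 7  (slack)
  C3: 34 − 30 = 4  (slack)
  C4: 65 − 65 = 0  (binding)
  C5: 45 − 45 = 0  (binding)

Optimal: x1 = 10, x2 = 5
Binding: C4, C5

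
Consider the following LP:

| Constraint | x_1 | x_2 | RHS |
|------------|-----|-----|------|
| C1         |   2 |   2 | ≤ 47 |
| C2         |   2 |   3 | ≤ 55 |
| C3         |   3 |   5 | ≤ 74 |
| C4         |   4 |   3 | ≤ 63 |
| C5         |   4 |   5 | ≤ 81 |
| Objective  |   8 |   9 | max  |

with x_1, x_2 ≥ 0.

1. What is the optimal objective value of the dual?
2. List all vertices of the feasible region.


1. 153
2. (0, 0), (15.75, 0), (9, 9), (7, 10.6), (0, 14.8)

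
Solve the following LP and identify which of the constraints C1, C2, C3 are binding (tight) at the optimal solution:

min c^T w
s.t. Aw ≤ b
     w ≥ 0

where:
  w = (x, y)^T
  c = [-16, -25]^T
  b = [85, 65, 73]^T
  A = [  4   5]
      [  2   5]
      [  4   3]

At x = 10, y = 9, compute slack b - a·x for each constraint:
  C1: 85 − 85 = 0  (binding)
  C2: 65 − 65 = 0  (binding)
  C3: 73 − 67 = 6  (slack)

Optimal: x = 10, y = 9
Binding: C1, C2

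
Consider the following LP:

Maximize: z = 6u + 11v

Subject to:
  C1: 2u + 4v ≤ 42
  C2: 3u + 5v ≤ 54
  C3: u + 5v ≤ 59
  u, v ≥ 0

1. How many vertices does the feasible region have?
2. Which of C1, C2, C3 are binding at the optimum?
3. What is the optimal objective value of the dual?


1. 4
2. C1, C2
3. 117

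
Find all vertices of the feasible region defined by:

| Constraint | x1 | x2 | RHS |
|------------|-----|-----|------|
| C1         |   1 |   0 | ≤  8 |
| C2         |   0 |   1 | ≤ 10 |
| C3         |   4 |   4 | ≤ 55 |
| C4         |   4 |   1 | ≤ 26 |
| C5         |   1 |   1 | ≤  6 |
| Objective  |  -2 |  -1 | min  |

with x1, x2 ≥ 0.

(0, 0), (6, 0), (0, 6)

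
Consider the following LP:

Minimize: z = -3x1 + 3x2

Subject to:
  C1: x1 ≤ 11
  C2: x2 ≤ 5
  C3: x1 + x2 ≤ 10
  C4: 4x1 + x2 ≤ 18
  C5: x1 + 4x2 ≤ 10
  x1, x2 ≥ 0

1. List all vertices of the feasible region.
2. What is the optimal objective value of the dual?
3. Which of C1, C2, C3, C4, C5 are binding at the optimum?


1. (0, 0), (4.5, 0), (4.133, 1.467), (0, 2.5)
2. -13.5
3. C4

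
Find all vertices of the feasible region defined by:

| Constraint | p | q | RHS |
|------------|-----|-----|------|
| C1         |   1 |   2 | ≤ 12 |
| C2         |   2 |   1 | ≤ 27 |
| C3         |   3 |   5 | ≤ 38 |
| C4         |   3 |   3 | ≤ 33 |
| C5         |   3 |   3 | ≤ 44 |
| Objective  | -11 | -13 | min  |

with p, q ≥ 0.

(0, 0), (11, 0), (10, 1), (0, 6)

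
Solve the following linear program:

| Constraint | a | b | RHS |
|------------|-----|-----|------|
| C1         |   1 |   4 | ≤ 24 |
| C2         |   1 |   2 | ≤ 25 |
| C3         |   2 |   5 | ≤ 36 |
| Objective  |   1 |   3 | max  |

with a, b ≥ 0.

Evaluate the objective at each vertex of the feasible region:
  z(0, 0) = 0
  z(18, 0) = 18
  z(8, 4) = 20  ←
  z(0, 6) = 18
The maximum is at a = 8, b = 4.

a = 8, b = 4, z = 20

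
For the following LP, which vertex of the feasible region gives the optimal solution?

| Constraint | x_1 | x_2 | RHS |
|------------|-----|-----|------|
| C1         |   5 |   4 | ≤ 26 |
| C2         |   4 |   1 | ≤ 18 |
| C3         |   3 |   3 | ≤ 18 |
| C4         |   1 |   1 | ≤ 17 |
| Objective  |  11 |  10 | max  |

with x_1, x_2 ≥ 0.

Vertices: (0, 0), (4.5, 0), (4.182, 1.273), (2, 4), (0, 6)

Evaluate the objective at each vertex of the feasible region:
  z(0, 0) = 0
  z(4.5, 0) = 49.5
  z(4.182, 1.273) = 58.73
  z(2, 4) = 62  ←
  z(0, 6) = 60
The maximum is at x_1 = 2, x_2 = 4.

(2, 4)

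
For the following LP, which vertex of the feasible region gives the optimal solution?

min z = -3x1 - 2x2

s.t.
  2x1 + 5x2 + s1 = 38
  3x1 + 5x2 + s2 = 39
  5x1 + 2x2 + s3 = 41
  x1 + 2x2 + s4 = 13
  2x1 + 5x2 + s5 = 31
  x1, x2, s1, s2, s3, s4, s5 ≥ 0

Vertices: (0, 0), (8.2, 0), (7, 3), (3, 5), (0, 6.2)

Evaluate the objective at each vertex of the feasible region:
  z(0, 0) = 0
  z(8.2, 0) = -24.6
  z(7, 3) = -27  ←
  z(3, 5) = -19
  z(0, 6.2) = -12.4
The minimum is at x1 = 7, x2 = 3.

(7, 3)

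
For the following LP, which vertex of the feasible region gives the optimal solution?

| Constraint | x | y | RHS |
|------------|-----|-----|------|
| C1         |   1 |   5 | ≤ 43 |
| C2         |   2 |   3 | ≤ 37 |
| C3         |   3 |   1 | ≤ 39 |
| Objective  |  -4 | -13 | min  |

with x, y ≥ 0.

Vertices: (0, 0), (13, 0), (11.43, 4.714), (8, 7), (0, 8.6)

Evaluate the objective at each vertex of the feasible region:
  z(0, 0) = 0
  z(13, 0) = -52
  z(11.43, 4.714) = -107
  z(8, 7) = -123  ←
  z(0, 8.6) = -111.8
The minimum is at x = 8, y = 7.

(8, 7)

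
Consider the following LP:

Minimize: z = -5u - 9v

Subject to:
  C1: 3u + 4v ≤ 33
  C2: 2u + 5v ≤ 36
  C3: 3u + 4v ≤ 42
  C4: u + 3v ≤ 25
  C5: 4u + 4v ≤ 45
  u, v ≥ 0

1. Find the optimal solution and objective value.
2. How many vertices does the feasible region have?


1. u = 3, v = 6, z = -69
2. 4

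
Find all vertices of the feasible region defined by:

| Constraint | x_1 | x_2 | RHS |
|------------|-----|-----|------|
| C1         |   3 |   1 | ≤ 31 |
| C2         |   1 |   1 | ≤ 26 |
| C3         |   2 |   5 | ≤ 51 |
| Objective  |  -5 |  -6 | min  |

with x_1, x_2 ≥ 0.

(0, 0), (10.33, 0), (8, 7), (0, 10.2)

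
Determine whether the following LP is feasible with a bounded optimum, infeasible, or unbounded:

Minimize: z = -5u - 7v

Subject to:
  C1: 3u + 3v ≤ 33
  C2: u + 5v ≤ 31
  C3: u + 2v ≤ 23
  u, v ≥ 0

Feasible with a bounded optimal solution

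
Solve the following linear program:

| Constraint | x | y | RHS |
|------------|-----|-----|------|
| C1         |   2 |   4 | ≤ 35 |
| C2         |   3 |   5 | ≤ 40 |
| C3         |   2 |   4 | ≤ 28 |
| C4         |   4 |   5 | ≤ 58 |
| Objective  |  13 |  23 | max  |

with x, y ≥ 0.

Evaluate the objective at each vertex of the feasible region:
  z(0, 0) = 0
  z(13.33, 0) = 173.3
  z(10, 2) = 176  ←
  z(0, 7) = 161
The maximum is at x = 10, y = 2.

x = 10, y = 2, z = 176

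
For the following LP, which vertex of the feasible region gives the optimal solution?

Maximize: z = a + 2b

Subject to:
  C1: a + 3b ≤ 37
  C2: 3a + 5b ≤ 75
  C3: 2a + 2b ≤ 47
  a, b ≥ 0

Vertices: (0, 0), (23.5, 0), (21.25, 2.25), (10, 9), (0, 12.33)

Evaluate the objective at each vertex of the feasible region:
  z(0, 0) = 0
  z(23.5, 0) = 23.5
  z(21.25, 2.25) = 25.75
  z(10, 9) = 28  ←
  z(0, 12.33) = 24.67
The maximum is at a = 10, b = 9.

(10, 9)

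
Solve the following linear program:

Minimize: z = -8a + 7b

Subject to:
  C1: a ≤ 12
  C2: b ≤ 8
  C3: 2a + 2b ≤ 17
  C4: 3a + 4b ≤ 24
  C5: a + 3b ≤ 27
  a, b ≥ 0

Evaluate the objective at each vertex of the feasible region:
  z(0, 0) = 0
  z(8, 0) = -64  ←
  z(0, 6) = 42
The minimum is at a = 8, b = 0.

a = 8, b = 0, z = -64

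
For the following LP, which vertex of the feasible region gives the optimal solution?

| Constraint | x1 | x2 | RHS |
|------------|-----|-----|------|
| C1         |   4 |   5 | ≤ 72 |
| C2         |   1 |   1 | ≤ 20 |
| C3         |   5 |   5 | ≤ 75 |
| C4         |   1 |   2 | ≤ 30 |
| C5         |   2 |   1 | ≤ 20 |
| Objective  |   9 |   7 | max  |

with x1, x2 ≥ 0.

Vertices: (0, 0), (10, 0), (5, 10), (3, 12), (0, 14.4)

Evaluate the objective at each vertex of the feasible region:
  z(0, 0) = 0
  z(10, 0) = 90
  z(5, 10) = 115  ←
  z(3, 12) = 111
  z(0, 14.4) = 100.8
The maximum is at x1 = 5, x2 = 10.

(5, 10)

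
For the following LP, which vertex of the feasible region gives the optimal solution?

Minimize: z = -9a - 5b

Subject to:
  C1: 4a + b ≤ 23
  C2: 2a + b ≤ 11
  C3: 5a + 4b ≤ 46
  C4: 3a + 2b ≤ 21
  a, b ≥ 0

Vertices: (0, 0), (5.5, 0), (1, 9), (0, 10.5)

Evaluate the objective at each vertex of the feasible region:
  z(0, 0) = 0
  z(5.5, 0) = -49.5
  z(1, 9) = -54  ←
  z(0, 10.5) = -52.5
The minimum is at a = 1, b = 9.

(1, 9)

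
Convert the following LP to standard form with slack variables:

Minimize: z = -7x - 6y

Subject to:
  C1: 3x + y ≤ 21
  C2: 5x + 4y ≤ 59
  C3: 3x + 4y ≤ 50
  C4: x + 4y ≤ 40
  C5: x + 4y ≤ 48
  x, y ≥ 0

min z = -7x - 6y

s.t.
  3x + y + s1 = 21
  5x + 4y + s2 = 59
  3x + 4y + s3 = 50
  x + 4y + s4 = 40
  x + 4y + s5 = 48
  x, y, s1, s2, s3, s4, s5 ≥ 0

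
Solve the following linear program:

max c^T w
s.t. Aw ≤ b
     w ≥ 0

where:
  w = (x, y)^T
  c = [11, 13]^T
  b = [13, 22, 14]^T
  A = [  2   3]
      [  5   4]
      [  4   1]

Evaluate the objective at each vertex of the feasible region:
  z(0, 0) = 0
  z(3.5, 0) = 38.5
  z(3.091, 1.636) = 55.27
  z(2, 3) = 61  ←
  z(0, 4.333) = 56.33
The maximum is at x = 2, y = 3.

x = 2, y = 3, z = 61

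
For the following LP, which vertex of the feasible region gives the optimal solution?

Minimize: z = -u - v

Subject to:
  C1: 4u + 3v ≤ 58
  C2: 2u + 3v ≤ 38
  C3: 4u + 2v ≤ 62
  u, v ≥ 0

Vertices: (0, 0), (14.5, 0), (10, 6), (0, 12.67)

Evaluate the objective at each vertex of the feasible region:
  z(0, 0) = 0
  z(14.5, 0) = -14.5
  z(10, 6) = -16  ←
  z(0, 12.67) = -12.67
The minimum is at u = 10, v = 6.

(10, 6)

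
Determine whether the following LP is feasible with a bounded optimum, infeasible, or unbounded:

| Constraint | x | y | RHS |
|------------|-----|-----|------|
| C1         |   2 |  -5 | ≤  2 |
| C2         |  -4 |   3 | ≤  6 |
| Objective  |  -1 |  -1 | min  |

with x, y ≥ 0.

Unbounded (objective can decrease without bound)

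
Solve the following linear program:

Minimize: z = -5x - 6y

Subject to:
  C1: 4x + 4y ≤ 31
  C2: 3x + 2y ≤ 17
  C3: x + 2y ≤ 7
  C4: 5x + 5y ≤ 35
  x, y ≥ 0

Evaluate the objective at each vertex of the feasible region:
  z(0, 0) = 0
  z(5.667, 0) = -28.33
  z(5, 1) = -31  ←
  z(0, 3.5) = -21
The minimum is at x = 5, y = 1.

x = 5, y = 1, z = -31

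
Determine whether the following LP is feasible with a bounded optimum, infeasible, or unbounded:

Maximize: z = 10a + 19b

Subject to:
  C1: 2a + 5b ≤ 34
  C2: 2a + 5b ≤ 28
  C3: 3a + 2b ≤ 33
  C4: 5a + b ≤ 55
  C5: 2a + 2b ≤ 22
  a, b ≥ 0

Feasible with a bounded optimal solution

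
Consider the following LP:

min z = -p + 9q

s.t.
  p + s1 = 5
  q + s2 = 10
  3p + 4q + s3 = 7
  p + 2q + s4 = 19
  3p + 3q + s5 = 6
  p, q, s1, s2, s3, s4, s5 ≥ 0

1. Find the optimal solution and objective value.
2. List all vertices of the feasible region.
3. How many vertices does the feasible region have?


1. p = 2, q = 0, z = -2
2. (0, 0), (2, 0), (1, 1), (0, 1.75)
3. 4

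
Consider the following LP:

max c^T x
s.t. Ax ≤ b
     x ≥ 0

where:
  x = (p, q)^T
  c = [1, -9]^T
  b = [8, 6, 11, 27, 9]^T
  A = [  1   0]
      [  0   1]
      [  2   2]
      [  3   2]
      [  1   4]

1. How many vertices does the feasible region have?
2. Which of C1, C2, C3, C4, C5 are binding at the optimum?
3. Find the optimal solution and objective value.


1. 4
2. C3
3. p = 5.5, q = 0, z = 5.5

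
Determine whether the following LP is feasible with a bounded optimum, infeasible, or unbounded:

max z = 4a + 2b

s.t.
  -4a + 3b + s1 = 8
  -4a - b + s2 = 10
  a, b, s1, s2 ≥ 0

Unbounded (objective can increase without bound)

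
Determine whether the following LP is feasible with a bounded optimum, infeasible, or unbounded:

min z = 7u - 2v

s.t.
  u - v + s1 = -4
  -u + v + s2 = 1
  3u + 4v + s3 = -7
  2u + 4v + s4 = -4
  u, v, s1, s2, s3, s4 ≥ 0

Infeasible (no feasible solution exists)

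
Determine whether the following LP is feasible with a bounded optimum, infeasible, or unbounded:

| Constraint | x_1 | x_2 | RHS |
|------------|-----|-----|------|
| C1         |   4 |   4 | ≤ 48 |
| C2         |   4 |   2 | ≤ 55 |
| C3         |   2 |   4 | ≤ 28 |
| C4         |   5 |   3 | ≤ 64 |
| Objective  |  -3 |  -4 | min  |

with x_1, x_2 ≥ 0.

Feasible with a bounded optimal solution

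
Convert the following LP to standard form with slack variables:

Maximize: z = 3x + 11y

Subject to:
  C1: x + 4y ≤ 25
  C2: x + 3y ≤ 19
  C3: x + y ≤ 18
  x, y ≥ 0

max z = 3x + 11y

s.t.
  x + 4y + s1 = 25
  x + 3y + s2 = 19
  x + y + s3 = 18
  x, y, s1, s2, s3 ≥ 0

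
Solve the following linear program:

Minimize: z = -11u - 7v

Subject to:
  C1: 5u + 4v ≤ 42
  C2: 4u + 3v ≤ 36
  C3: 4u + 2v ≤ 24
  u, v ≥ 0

Evaluate the objective at each vertex of the feasible region:
  z(0, 0) = 0
  z(6, 0) = -66
  z(2, 8) = -78  ←
  z(0, 10.5) = -73.5
The minimum is at u = 2, v = 8.

u = 2, v = 8, z = -78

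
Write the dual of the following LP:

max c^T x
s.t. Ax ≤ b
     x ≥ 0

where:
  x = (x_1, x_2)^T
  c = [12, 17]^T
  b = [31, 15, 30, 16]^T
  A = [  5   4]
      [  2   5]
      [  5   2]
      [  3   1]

Primal max cᵀx s.t. Ax ≤ b, x ≥ 0  →  Dual min bᵀy s.t. Aᵀy ≥ c, y ≥ 0.

Minimize: z = 31y1 + 15y2 + 30y3 + 16y4

Subject to:
  5y1 + 2y2 + 5y3 + 3y4 ≥ 12
  4y1 + 5y2 + 2y3 + y4 ≥ 17
  y1, y2, y3, y4 ≥ 0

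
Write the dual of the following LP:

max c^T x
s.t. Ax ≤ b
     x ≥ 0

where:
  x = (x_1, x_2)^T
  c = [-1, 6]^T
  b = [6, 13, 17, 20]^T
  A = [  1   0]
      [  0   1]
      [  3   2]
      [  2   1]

Primal max cᵀx s.t. Ax ≤ b, x ≥ 0  →  Dual min bᵀy s.t. Aᵀy ≥ c, y ≥ 0.

Minimize: z = 6y1 + 13y2 + 17y3 + 20y4

Subject to:
  y1 + 3y3 + 2y4 ≥ -1
  y2 + 2y3 + y4 ≥ 6
  y1, y2, y3, y4 ≥ 0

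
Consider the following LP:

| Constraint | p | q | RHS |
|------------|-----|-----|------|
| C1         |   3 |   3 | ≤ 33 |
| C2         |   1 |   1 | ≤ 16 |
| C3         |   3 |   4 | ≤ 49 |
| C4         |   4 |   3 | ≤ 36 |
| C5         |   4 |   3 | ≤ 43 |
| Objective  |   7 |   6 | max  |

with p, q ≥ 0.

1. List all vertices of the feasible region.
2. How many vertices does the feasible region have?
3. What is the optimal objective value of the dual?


1. (0, 0), (9, 0), (3, 8), (0, 11)
2. 4
3. 69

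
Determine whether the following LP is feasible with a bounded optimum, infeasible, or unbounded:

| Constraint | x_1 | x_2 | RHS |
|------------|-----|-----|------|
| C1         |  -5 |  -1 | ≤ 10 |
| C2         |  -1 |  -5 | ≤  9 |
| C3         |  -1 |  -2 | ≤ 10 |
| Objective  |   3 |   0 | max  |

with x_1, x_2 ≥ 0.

Unbounded (objective can increase without bound)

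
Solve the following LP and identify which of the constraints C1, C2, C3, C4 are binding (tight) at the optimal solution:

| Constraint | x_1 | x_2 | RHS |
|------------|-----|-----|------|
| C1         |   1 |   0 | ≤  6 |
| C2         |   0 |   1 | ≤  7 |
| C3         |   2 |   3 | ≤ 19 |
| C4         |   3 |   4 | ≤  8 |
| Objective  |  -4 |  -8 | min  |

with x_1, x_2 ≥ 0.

At x_1 = 0, x_2 = 2, compute slack b - a·x for each constraint:
  C1: 6 − 0 = 6  (slack)
  C2: 7 − 2 = 5  (slack)
  C3: 19 − 6 = 13  (slack)
  C4: 8 − 8 = 0  (binding)

Optimal: x_1 = 0, x_2 = 2
Binding: C4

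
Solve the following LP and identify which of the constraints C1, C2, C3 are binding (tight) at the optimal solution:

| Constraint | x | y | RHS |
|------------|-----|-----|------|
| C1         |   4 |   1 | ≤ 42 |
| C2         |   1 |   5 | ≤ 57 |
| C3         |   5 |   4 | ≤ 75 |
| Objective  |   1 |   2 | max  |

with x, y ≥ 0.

At x = 7, y = 10, compute slack b - a·x for each constraint:
  C1: 42 − 38 = 4  (slack)
  C2: 57 − 57 = 0  (binding)
  C3: 75 − 75 = 0  (binding)

Optimal: x = 7, y = 10
Binding: C2, C3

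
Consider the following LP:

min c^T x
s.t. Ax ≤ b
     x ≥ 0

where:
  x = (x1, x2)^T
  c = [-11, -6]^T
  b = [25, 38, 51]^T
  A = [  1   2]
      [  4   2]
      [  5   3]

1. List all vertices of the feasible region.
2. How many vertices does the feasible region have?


1. (0, 0), (9.5, 0), (6, 7), (3.857, 10.57), (0, 12.5)
2. 5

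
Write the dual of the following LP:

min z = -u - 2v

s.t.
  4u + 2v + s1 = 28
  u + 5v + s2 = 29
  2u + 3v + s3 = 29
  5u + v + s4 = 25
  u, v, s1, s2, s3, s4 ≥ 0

Primal min cᵀx s.t. Ax ≤ b, x ≥ 0  →  Dual max −bᵀy s.t. Aᵀy ≥ −c, y ≥ 0.

Maximize: z = -28y1 - 29y2 - 29y3 - 25y4

Subject to:
  4y1 + y2 + 2y3 + 5y4 ≥ 1
  2y1 + 5y2 + 3y3 + y4 ≥ 2
  y1, y2, y3, y4 ≥ 0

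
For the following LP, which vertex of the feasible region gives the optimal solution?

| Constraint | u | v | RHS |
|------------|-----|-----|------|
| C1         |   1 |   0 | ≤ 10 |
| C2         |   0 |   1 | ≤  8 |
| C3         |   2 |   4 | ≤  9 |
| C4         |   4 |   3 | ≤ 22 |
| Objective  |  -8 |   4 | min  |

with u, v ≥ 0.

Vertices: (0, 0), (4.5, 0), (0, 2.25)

Evaluate the objective at each vertex of the feasible region:
  z(0, 0) = 0
  z(4.5, 0) = -36  ←
  z(0, 2.25) = 9
The minimum is at u = 4.5, v = 0.

(4.5, 0)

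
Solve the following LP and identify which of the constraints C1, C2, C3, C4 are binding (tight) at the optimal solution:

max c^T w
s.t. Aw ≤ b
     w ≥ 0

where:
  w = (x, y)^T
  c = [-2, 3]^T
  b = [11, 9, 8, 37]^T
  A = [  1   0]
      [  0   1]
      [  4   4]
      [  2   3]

At x = 0, y = 2, compute slack b - a·x for each constraint:
  C1: 11 − 0 = 11  (slack)
  C2: 9 − 2 = 7  (slack)
  C3: 8 − 8 = 0  (binding)
  C4: 37 − 6 = 31  (slack)

Optimal: x = 0, y = 2
Binding: C3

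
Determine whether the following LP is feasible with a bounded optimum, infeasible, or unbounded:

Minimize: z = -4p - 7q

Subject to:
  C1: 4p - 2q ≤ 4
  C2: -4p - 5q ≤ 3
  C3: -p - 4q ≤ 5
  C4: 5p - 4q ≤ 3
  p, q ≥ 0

Unbounded (objective can decrease without bound)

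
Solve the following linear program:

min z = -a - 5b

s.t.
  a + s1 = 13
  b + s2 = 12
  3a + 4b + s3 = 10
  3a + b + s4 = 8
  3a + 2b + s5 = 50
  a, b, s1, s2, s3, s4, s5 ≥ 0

Evaluate the objective at each vertex of the feasible region:
  z(0, 0) = 0
  z(2.667, 0) = -2.667
  z(2.444, 0.6667) = -5.778
  z(0, 2.5) = -12.5  ←
The minimum is at a = 0, b = 2.5.

a = 0, b = 2.5, z = -12.5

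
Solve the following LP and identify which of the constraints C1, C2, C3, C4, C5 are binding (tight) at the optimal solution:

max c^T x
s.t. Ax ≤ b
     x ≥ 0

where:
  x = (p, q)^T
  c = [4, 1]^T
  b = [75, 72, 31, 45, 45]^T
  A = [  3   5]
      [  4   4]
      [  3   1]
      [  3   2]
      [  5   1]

At p = 7, q = 10, compute slack b - a·x for each constraint:
  C1: 75 − 71 = 4  (slack)
  C2: 72 − 68 = 4  (slack)
  C3: 31 − 31 = 0  (binding)
  C4: 45 − 41 = 4  (slack)
  C5: 45 − 45 = 0  (binding)

Optimal: p = 7, q = 10
Binding: C3, C5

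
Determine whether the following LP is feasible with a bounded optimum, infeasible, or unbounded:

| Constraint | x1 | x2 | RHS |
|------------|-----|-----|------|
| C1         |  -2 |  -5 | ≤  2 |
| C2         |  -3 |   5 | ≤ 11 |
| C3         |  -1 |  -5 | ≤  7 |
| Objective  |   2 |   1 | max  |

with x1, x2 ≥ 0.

Unbounded (objective can increase without bound)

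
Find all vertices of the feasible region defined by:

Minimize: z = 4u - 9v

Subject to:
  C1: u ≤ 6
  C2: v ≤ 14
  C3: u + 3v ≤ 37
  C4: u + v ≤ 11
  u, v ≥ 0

(0, 0), (6, 0), (6, 5), (0, 11)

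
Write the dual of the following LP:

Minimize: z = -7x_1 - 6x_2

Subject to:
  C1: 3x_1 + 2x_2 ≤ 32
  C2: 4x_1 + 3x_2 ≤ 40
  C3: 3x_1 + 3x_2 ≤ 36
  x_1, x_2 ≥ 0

Primal min cᵀx s.t. Ax ≤ b, x ≥ 0  →  Dual max −bᵀy s.t. Aᵀy ≥ −c, y ≥ 0.

Maximize: z = -32y1 - 40y2 - 36y3

Subject to:
  3y1 + 4y2 + 3y3 ≥ 7
  2y1 + 3y2 + 3y3 ≥ 6
  y1, y2, y3 ≥ 0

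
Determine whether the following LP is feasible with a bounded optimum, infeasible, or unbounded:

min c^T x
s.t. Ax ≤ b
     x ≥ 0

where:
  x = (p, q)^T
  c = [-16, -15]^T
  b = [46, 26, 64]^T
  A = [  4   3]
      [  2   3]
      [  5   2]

Feasible with a bounded optimal solution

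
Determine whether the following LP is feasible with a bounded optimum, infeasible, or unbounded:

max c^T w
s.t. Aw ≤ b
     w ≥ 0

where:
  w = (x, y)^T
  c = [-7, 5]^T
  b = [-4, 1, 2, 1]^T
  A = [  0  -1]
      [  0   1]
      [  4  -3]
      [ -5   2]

Infeasible (no feasible solution exists)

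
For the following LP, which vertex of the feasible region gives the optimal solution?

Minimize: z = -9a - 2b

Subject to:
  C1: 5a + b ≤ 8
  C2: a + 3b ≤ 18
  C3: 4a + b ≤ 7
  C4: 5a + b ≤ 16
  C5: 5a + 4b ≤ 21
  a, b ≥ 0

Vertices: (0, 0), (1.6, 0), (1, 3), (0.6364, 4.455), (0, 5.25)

Evaluate the objective at each vertex of the feasible region:
  z(0, 0) = 0
  z(1.6, 0) = -14.4
  z(1, 3) = -15  ←
  z(0.6364, 4.455) = -14.64
  z(0, 5.25) = -10.5
The minimum is at a = 1, b = 3.

(1, 3)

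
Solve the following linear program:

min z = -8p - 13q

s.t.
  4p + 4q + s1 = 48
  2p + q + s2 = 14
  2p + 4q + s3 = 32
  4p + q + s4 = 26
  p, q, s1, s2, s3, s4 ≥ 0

Evaluate the objective at each vertex of the feasible region:
  z(0, 0) = 0
  z(6.5, 0) = -52
  z(6, 2) = -74
  z(4, 6) = -110  ←
  z(0, 8) = -104
The minimum is at p = 4, q = 6.

p = 4, q = 6, z = -110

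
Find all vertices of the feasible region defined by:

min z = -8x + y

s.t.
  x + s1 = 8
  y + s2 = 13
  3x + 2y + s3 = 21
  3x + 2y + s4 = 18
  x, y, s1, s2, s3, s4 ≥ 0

(0, 0), (6, 0), (0, 9)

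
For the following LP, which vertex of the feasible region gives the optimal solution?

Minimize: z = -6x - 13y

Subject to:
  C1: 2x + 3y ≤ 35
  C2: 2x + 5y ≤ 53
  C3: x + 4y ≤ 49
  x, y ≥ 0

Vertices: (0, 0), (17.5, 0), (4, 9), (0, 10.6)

Evaluate the objective at each vertex of the feasible region:
  z(0, 0) = 0
  z(17.5, 0) = -105
  z(4, 9) = -141  ←
  z(0, 10.6) = -137.8
The minimum is at x = 4, y = 9.

(4, 9)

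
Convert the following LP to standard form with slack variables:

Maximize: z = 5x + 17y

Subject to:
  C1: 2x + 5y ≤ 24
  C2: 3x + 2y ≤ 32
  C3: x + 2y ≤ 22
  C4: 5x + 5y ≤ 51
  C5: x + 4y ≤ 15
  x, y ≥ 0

max z = 5x + 17y

s.t.
  2x + 5y + s1 = 24
  3x + 2y + s2 = 32
  x + 2y + s3 = 22
  5x + 5y + s4 = 51
  x + 4y + s5 = 15
  x, y, s1, s2, s3, s4, s5 ≥ 0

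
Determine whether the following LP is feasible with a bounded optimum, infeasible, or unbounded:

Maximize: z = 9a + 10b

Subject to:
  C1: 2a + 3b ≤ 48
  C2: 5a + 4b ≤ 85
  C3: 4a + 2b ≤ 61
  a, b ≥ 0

Feasible with a bounded optimal solution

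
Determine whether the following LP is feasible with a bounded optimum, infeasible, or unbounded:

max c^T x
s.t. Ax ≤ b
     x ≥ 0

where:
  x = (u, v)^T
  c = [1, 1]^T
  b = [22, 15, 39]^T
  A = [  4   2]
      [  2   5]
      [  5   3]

Feasible with a bounded optimal solution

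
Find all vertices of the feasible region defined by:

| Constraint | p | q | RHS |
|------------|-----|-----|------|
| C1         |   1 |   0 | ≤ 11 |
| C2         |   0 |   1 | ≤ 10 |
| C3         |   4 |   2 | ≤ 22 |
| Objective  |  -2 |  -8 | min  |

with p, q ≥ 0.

(0, 0), (5.5, 0), (0.5, 10), (0, 10)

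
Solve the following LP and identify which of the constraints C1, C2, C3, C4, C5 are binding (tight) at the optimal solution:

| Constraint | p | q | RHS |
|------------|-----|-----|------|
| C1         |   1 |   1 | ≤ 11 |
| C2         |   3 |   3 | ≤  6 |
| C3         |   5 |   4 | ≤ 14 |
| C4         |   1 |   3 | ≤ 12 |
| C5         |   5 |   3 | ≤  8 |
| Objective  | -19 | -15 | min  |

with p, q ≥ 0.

At p = 1, q = 1, compute slack b - a·x for each constraint:
  C1: 11 − 2 = 9  (slack)
  C2: 6 − 6 = 0  (binding)
  C3: 14 − 9 = 5  (slack)
  C4: 12 − 4 = 8  (slack)
  C5: 8 − 8 = 0  (binding)

Optimal: p = 1, q = 1
Binding: C2, C5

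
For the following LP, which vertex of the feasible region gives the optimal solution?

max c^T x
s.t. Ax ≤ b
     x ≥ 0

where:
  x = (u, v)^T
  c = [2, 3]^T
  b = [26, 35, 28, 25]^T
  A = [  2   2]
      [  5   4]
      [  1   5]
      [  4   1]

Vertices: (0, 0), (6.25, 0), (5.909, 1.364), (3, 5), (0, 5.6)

Evaluate the objective at each vertex of the feasible region:
  z(0, 0) = 0
  z(6.25, 0) = 12.5
  z(5.909, 1.364) = 15.91
  z(3, 5) = 21  ←
  z(0, 5.6) = 16.8
The maximum is at u = 3, v = 5.

(3, 5)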